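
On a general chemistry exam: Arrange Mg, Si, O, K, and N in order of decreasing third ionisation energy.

Mg, O, N, K, Si

After 2 electrons have been removed, what remains? Mg²⁺ is the bare [Ne] core; Si²⁺ still has 2 valence electrons; O²⁺ still has 4 valence electrons; K²⁺ is already 1 electron into the core; N²⁺ still has 3 valence electrons.
Usually core removal costs more than valence removal, but here the competition is close: a tightly held n=2 valence electron can cost more to remove than an n=3 core electron, so the actual values have to decide it.
Valence configurations: Si²⁺ [Ne]3s², O²⁺ [He]2s²2p², N²⁺ [He]2s²2p¹.
Tabulated IE_3 (kJ/mol): Mg 7733, Si 3232, O 5300, K 4420, N 4578.
Hence IE_3: Si < K < N < O < Mg.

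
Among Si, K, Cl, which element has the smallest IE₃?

Consider each +2 ion: Si²⁺ still has 2 valence electrons; K²⁺ is already 1 electron into the core; Cl²⁺ still has 5 valence electrons.
Breaking into a closed-shell core is much more expensive than removing a leftover valence electron — K has the largest IE_3 here.
Valence configurations: Si²⁺ [Ne]3s², Cl²⁺ [Ne]3s²3p³.
The numbers (kJ/mol): Si 3232, K 4420, Cl 3822.
So the third ionization energies run Si < Cl < K.

Si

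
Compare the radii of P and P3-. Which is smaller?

Forming P3- adds 3 electrons to P. More electron–electron repulsion in the same shell, with unchanged nuclear charge, lets the cloud expand.
An anion is larger than its parent atom: P3- > P.

P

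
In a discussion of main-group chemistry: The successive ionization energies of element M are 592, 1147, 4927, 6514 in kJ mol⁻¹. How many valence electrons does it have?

2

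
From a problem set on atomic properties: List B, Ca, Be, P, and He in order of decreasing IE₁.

He is in period 1, group 18; Be is in period 2, group 2; B is in period 2, group 13; P is in period 3, group 15; Ca is in period 4, group 2.
Across a period the outer electron is held more tightly (higher IE₁); down a group it sits in a higher shell, more shielded, and comes off more easily.
Here both period and group differ, so the two effects have to be weighed against each other.
B > Ca: relative to Ca, both the across-period and down-group shifts push B's first ionization energy up.
Be > B: this pair runs against the simple trend — see the exception note.
P > Be: the two effects oppose for this pair; the across-period effect wins (1012 vs 900 kJ/mol).
He > P: both effects reinforce here, so He is clearly the higher of the two.
Note the exception: Be has a higher first ionization energy than B, contrary to the simple trend — removing B's lone 2p electron is easier than breaking Be's filled 2s².
Approximate values (kJ/mol): He 2372, Be 900, B 801, P 1012, Ca 590.
So from highest to lowest: He > P > Be > B > Ca.

He > P > Be > B > Ca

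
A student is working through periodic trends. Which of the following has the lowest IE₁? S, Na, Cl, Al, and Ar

Na

Na is in period 3, group 1; Al is in period 3, group 13; S is in period 3, group 16; Cl is in period 3, group 17; Ar is in period 3, group 18.
Removing the outermost electron gets harder across a period and easier down a group.
All lie in period 3, so first ionization energy increases left to right.
The lowest IE₁ among these belongs to Na.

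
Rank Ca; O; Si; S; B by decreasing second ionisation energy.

O > B > S > Si > Ca

Consider each +1 ion: Ca⁺ still has 1 valence electron; O⁺ still has 5 valence electrons; Si⁺ still has 3 valence electrons; S⁺ still has 5 valence electrons; B⁺ still has 2 valence electrons.
All are still removing valence electrons, so compare the +1 ions as you would atoms: IE_2 generally rises across a period (higher Z_eff) and falls down a group (larger shell), subject to the usual subshell exceptions.
Valence configurations: Ca⁺ [Ar]4s¹, O⁺ [He]2s²2p³, Si⁺ [Ne]3s²3p¹, S⁺ [Ne]3s²3p³, B⁺ [He]2s².
Approximate IE_2 values (kJ/mol): Ca 1145, O 3388, Si 1577, S 2252, B 2427.
Hence IE_2: Ca < Si < S < B < O.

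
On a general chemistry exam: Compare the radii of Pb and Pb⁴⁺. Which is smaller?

Pb⁴⁺

Forming Pb⁴⁺ removes 4 electrons from Pb. Fewer electrons for the same nuclear charge means less shielding and a higher Z_eff on the remaining electrons.
A cation is smaller than its parent atom: Pb⁴⁺ < Pb.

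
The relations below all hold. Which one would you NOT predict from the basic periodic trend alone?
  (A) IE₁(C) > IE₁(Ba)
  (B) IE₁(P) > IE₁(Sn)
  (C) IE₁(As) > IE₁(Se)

The general trend: first ionisation energy increases across a period and decreases down a group.
(A) C (period 2, group 14) vs Ba (period 6, group 2): the stated order agrees with the simple trend.
(B) P (period 3, group 15) vs Sn (period 5, group 14): the stated order agrees with the simple trend.
(C) As (period 4, group 15) vs Se (period 4, group 16): the stated order contradicts the simple trend.
The exception is (C): Se (4p⁴) ionizes more easily than half-filled As (4p³).

(C)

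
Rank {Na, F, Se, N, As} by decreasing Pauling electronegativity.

N is in period 2, group 15; F is in period 2, group 17; Na is in period 3, group 1; As is in period 4, group 15; Se is in period 4, group 16.
Electronegativity increases across a period and decreases down a group, tracking effective nuclear charge and atomic size.
These span different periods and groups, so the two trends combine.
As > Na: period and group pull opposite ways; the across-period shift dominates (2.18 vs 0.93).
Se > As: both are in period 4; the period trend gives Se the larger value.
N > Se: period and group pull opposite ways; the down-group shift dominates (3.04 vs 2.55).
F > N: both are in period 2; the period trend gives F the larger value.
Tabulated electronegativity (Pauling): N 3.04, F 3.98, Na 0.93, As 2.18, Se 2.55.
So from highest to lowest: F > N > Se > As > Na.

F, N, Se, As, Na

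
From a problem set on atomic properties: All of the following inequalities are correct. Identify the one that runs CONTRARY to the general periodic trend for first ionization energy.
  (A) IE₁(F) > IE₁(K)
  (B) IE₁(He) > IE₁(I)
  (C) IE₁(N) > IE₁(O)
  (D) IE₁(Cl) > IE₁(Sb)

(C)

The general trend: first ionization energy increases across a period and decreases down a group.
(A) F (period 2, group 17) vs K (period 4, group 1): the stated order agrees with the simple trend.
(B) He (period 1, group 18) vs I (period 5, group 17): the stated order agrees with the simple trend.
(C) N (period 2, group 15) vs O (period 2, group 16): the stated order contradicts the simple trend.
(D) Cl (period 3, group 17) vs Sb (period 5, group 15): the stated order agrees with the simple trend.
The exception is (C): pairing an electron in O's 2p⁴ costs repulsion energy, so O ionizes more easily than half-filled N (2p³).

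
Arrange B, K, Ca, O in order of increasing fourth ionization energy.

IE_4 is the cost of taking one more electron from the +3 cation: B³⁺ is the bare [He] core; K³⁺ is already 2 electrons into the core; Ca³⁺ is already 1 electron into the core; O³⁺ still has 3 valence electrons.
Usually core removal costs more than valence removal, but here the competition is close: a tightly held n=2 valence electron can cost more to remove than an n=3 core electron, so the actual values have to decide it.
Tabulated IE_4 (kJ/mol): B 25026, K 5877, Ca 6491, O 7469.
So the fourth ionization energies run K < Ca < O < B.

K < Ca < O < B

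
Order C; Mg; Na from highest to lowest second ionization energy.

After 1 electron has been removed, what remains? C⁺ still has 3 valence electrons; Mg⁺ still has 1 valence electron; Na⁺ is the bare [Ne] core.
Pulling an electron out of a noble-gas core costs far more than removing a remaining valence electron, so Na sits at the high end of IE_2.
Valence configurations: C⁺ [He]2s²2p¹, Mg⁺ [Ne]3s¹.
Approximate IE_2 values (kJ/mol): C 2353, Mg 1451, Na 4562.
Overall IE_2 order: Mg < C < Na.

Na > C > Mg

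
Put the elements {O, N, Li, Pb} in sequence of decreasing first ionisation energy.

N, O, Pb, Li

Li is in period 2, group 1; N is in period 2, group 15; O is in period 2, group 16; Pb is in period 6, group 14.
Removing the outermost electron gets harder across a period and easier down a group.
These span different periods and groups, so the two trends combine.
Pb > Li: period and group pull opposite ways; the across-period shift dominates (716 vs 520 kJ/mol).
O > Pb: both effects reinforce here, so O is clearly the higher of the two.
N > O: this pair runs against the simple trend — see the exception note.
Note the exception: N has a higher first ionization energy than O, contrary to the simple trend — pairing an electron in O's 2p⁴ costs repulsion energy, so O ionizes more easily than half-filled N (2p³).
Approximate values (kJ/mol): Li 520, N 1402, O 1314, Pb 716.
So from highest to lowest: N > O > Pb > Li.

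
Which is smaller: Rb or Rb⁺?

Rb⁺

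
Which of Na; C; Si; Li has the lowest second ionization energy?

Si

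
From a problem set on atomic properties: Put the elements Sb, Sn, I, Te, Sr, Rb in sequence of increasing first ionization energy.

Rb is in period 5, group 1; Sr is in period 5, group 2; Sn is in period 5, group 14; Sb is in period 5, group 15; Te is in period 5, group 16; I is in period 5, group 17.
IE₁ increases left→right with effective nuclear charge and decreases top→bottom as the valence shell moves farther out.
All lie in period 5, so first ionization energy increases left to right.
So from lowest to highest: Rb < Sr < Sn < Sb < Te < I.

Rb, Sr, Sn, Sb, Te, I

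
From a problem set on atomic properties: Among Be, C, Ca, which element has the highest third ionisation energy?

The third ionization energy removes an electron from the +2 ion. For each element: Be²⁺ is the bare [He] core; C²⁺ still has 2 valence electrons; Ca²⁺ is the bare [Ar] core.
Breaking into a closed-shell core is much more expensive than removing a leftover valence electron — Ca and Be have the largest IE_3 here.
Tabulated IE_3 (kJ/mol): Be 14849, C 4620, Ca 4912.
Putting it together, IE_3: C < Ca < Be.

Be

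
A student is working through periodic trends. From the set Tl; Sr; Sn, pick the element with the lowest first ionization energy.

Sr

Across a period the outer electron is held more tightly (higher IE₁); down a group it sits in a higher shell, more shielded, and comes off more easily.
Neither a single period nor a single group — weigh both effects.
Tl > Sr: the two effects oppose for this pair; the across-period effect wins (589 vs 550 kJ/mol).
Sn > Tl: relative to Tl, both the across-period and down-group shifts push Sn's first ionization energy up.
Approximate values (kJ/mol): Sr 550, Sn 709, Tl 589.
The lowest first ionization energy among these belongs to Sr.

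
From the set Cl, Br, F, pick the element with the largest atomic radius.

Br

F is in period 2, group 17; Cl is in period 3, group 17; Br is in period 4, group 17.
Moving right in a period, electrons are added to the same shell under a stronger nuclear pull, so atoms get smaller; moving down, a new shell is opened and atoms get larger.
All are in group 17, so atomic radius increases down the group.
The largest atomic radius among these belongs to Br.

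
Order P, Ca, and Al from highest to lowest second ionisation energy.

The second ionization energy removes an electron from the +1 ion. For each element: P⁺ still has 4 valence electrons; Ca⁺ still has 1 valence electron; Al⁺ still has 2 valence electrons.
All are still removing valence electrons, so compare the +1 ions as you would atoms: IE_2 generally rises across a period (higher Z_eff) and falls down a group (larger shell), subject to the usual subshell exceptions.
Valence configurations: P⁺ [Ne]3s²3p², Ca⁺ [Ar]4s¹, Al⁺ [Ne]3s².
The numbers (kJ/mol): P 1907, Ca 1145, Al 1817.
Overall IE_2 order: Ca < Al < P.

P > Al > Ca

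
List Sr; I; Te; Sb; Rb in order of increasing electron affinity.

Rb is in period 5, group 1; Sr is in period 5, group 2; Sb is in period 5, group 15; Te is in period 5, group 16; I is in period 5, group 17.
Adding an electron releases more energy for atoms nearer the top right (short of the noble gases).
All lie in period 5; the across-period trend (electron affinity increases left to right) applies, with the exception below.
Note the exception: Rb has a higher electron affinity than Sr, contrary to the simple trend — adding an electron to Sr (ns²) has to open a new, higher-energy np subshell, which is unfavourable.
Tabulated electron affinity (kJ/mol): Rb 47, Sr 5, Sb 103, Te 190, I 295.
So from lowest to highest: Sr < Rb < Sb < Te < I.

Sr < Rb < Sb < Te < I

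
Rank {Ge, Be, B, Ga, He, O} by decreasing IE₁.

He is in period 1, group 18; Be is in period 2, group 2; B is in period 2, group 13; O is in period 2, group 16; Ga is in period 4, group 13; Ge is in period 4, group 14.
IE₁ increases left→right with effective nuclear charge and decreases top→bottom as the valence shell moves farther out.
These span different periods and groups, so the two trends combine.
Ge > Ga: Ge lies to the right of Ga in period 4, so the across-period effect alone puts Ge higher.
B > Ge: period and group pull opposite ways; the down-group shift dominates (801 vs 762 kJ/mol).
Be > B: this pair runs against the simple trend — see the exception note.
O > Be: both are in period 2; the period trend gives O the larger value.
He > O: relative to O, both the across-period and down-group shifts push He's first ionization energy up.
Note the exception: Be has a higher first ionization energy than B, contrary to the simple trend — removing B's lone 2p electron is easier than breaking Be's filled 2s².
Tabulated first ionization energy (kJ/mol): He 2372, Be 900, B 801, O 1314, Ga 579, Ge 762.
So from highest to lowest: He > O > Be > B > Ge > Ga.

He, O, Be, B, Ge, Ga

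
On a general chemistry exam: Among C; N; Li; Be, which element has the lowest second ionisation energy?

Be

Consider each +1 ion: C⁺ still has 3 valence electrons; N⁺ still has 4 valence electrons; Li⁺ is the bare [He] core; Be⁺ still has 1 valence electron.
Core electrons are held far more tightly than valence electrons, so Li tops the IE_2 order.
Valence configurations: C⁺ [He]2s²2p¹, N⁺ [He]2s²2p², Be⁺ [He]2s¹.
The numbers (kJ/mol): C 2353, N 2856, Li 7298, Be 1757.
Putting it together, IE_2: Be < C < N < Li.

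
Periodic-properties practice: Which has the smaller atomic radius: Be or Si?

Be

Be is in period 2, group 2; Si is in period 3, group 14.
Across a period the added protons contract the valence shell; down a group each new principal shell makes the atom larger.
Neither a single period nor a single group — weigh both effects.
Si > Be: period and group pull opposite ways; the down-group shift dominates (116 vs 102 pm).
For reference (pm): Be 102, Si 116.
So Be has the smaller atomic radius (Be < Si).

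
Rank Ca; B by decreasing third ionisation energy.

IE_3 is the cost of taking one more electron from the +2 cation: Ca²⁺ is the bare [Ar] core; B²⁺ still has 1 valence electron.
Breaking into a closed-shell core is much more expensive than removing a leftover valence electron — Ca has the largest IE_3 here.
Approximate IE_3 values (kJ/mol): Ca 4912, B 3660.
Overall IE_3 order: B < Ca.

Ca, B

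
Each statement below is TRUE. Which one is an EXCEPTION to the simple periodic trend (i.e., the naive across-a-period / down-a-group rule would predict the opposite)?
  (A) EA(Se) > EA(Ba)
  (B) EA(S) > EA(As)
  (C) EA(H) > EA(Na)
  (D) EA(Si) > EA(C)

(D)

The general trend: electron affinity increases across a period and decreases down a group.
(A) Se (period 4, group 16) vs Ba (period 6, group 2): the stated order agrees with the simple trend.
(B) S (period 3, group 16) vs As (period 4, group 15): the stated order agrees with the simple trend.
(C) H (period 1, group 1) vs Na (period 3, group 1): the stated order agrees with the simple trend.
(D) Si (period 3, group 14) vs C (period 2, group 14): the stated order contradicts the simple trend.
The exception is (D): Si's larger, more diffuse 3p orbitals accept an added electron slightly more readily than C's compact 2p.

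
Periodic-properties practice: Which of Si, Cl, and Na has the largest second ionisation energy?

Consider each +1 ion: Si⁺ still has 3 valence electrons; Cl⁺ still has 6 valence electrons; Na⁺ is the bare [Ne] core.
Breaking into a closed-shell core is much more expensive than removing a leftover valence electron — Na has the largest IE_2 here.
Valence configurations: Si⁺ [Ne]3s²3p¹, Cl⁺ [Ne]3s²3p⁴.
Tabulated IE_2 (kJ/mol): Si 1577, Cl 2298, Na 4562.
Hence IE_2: Si < Cl < Na.

Na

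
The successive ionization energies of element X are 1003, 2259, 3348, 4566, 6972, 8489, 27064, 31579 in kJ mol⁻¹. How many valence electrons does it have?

6

Look for the largest jump between consecutive ionization energies: IE7/IE6 ≈ 3.2, far larger than any earlier ratio.
That jump marks the point where a core electron is being removed. So the atom has 6 valence electrons.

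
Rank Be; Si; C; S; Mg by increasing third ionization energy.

Si < S < C < Mg < Be

IE_3 is the cost of taking one more electron from the +2 cation: Be²⁺ is the bare [He] core; Si²⁺ still has 2 valence electrons; C²⁺ still has 2 valence electrons; S²⁺ still has 4 valence electrons; Mg²⁺ is the bare [Ne] core.
Core electrons are held far more tightly than valence electrons, so Mg and Be top the IE_3 order.
Valence configurations: Si²⁺ [Ne]3s², C²⁺ [He]2s², S²⁺ [Ne]3s²3p².
Tabulated IE_3 (kJ/mol): Be 14849, Si 3232, C 4620, S 3357, Mg 7733.
Hence IE_3: Si < S < C < Mg < Be.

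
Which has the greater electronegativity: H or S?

S

H is in period 1, group 1; S is in period 3, group 16.
Atoms toward the upper right of the periodic table pull bonding electrons most strongly.
These span different periods and groups, so the two trends combine.
S > H: the two effects oppose for this pair; the across-period effect wins (2.58 vs 2.20).
Tabulated electronegativity (Pauling): H 2.20, S 2.58.
So S has the greater electronegativity (S > H).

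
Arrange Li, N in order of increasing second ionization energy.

N < Li

IE_2 is the cost of taking one more electron from the +1 cation: Li⁺ is the bare [He] core; N⁺ still has 4 valence electrons.
Core electrons are held far more tightly than valence electrons, so Li tops the IE_2 order.
Approximate IE_2 values (kJ/mol): Li 7298, N 2856.
Putting it together, IE_2: N < Li.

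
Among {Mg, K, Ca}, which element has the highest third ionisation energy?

Mg

IE_3 is the cost of taking one more electron from the +2 cation: Mg²⁺ is the bare [Ne] core; K²⁺ is already 1 electron into the core; Ca²⁺ is the bare [Ar] core.
All of these are removing an electron from a noble-gas core or deeper; the smaller core (lower principal quantum number) is held far more tightly, and within a period the higher nuclear charge binds the same core more tightly.
Tabulated IE_3 (kJ/mol): Mg 7733, K 4420, Ca 4912.
Hence IE_3: K < Ca < Mg.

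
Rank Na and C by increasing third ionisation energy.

After 2 electrons have been removed, what remains? Na²⁺ is already 1 electron into the core; C²⁺ still has 2 valence electrons.
Core electrons are held far more tightly than valence electrons, so Na tops the IE_3 order.
Tabulated IE_3 (kJ/mol): Na 6910, C 4620.
Hence IE_3: C < Na.

C < Na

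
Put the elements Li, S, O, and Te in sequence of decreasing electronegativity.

O > S > Te > Li

Electronegativity increases across a period and decreases down a group, tracking effective nuclear charge and atomic size.
Neither a single period nor a single group — weigh both effects.
Te > Li: the two effects oppose for this pair; the across-period effect wins (2.10 vs 0.98).
S > Te: they share group 16; the group trend gives S the larger value.
O > S: O sits above S in group 16, so the down-group effect alone puts O higher.
For reference (Pauling): Li 0.98, O 3.44, S 2.58, Te 2.10.
So from highest to lowest: O > S > Te > Li.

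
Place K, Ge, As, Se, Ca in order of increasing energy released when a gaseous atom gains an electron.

K is in period 4, group 1; Ca is in period 4, group 2; Ge is in period 4, group 14; As is in period 4, group 15; Se is in period 4, group 16.
EA tends to increase across a period and decrease down a group, though the pattern is less regular than for IE or radius.
All lie in period 4; the across-period trend (electron affinity increases left to right) applies, with the exception below.
Note the exception: K has a higher electron affinity than Ca, contrary to the simple trend — adding an electron to Ca (ns²) has to open a new, higher-energy np subshell, which is unfavourable.
Note the exception: Ge has a higher electron affinity than As, contrary to the simple trend — adding an electron to As's half-filled 4p³ is unfavourable, so Ge (4p²) has the more exothermic EA.
For reference (kJ/mol): K 48, Ca 2, Ge 119, As 78, Se 195.
So from lowest to highest: Ca < K < As < Ge < Se.

Ca < K < As < Ge < Se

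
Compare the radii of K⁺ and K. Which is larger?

K

Forming K⁺ removes 1 electron from K. Fewer electrons for the same nuclear charge means less shielding and a higher Z_eff on the remaining electrons, and for main-group metals the entire outer shell is lost.
A cation is smaller than its parent atom: K⁺ < K.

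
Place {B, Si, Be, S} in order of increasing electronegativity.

Be, Si, B, S

Be is in period 2, group 2; B is in period 2, group 13; Si is in period 3, group 14; S is in period 3, group 16.
Atoms toward the upper right of the periodic table pull bonding electrons most strongly.
Neither a single period nor a single group — weigh both effects.
Si > Be: the two effects oppose for this pair; the across-period effect wins (1.90 vs 1.57).
B > Si: period and group pull opposite ways; the down-group shift dominates (2.04 vs 1.90).
S > B: the two effects oppose for this pair; the across-period effect wins (2.58 vs 2.04).
For reference (Pauling): Be 1.57, B 2.04, Si 1.90, S 2.58.
So from lowest to highest: Be < Si < B < S.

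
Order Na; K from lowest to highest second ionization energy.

Consider each +1 ion: Na⁺ is the bare [Ne] core; K⁺ is the bare [Ar] core.
All of these are removing an electron from a noble-gas core or deeper; the smaller core (lower principal quantum number) is held far more tightly, and within a period the higher nuclear charge binds the same core more tightly.
Tabulated IE_2 (kJ/mol): Na 4562, K 3052.
Overall IE_2 order: K < Na.

K, Na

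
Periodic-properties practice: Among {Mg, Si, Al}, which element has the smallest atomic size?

Si

Mg is in period 3, group 2; Al is in period 3, group 13; Si is in period 3, group 14.
Atomic radius shrinks across a period as nuclear charge pulls the same shell inward, and grows down a group as new shells are added.
All lie in period 3, so atomic radius increases right to left.
The smallest atomic size among these belongs to Si.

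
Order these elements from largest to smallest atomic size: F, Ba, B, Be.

Be is in period 2, group 2; B is in period 2, group 13; F is in period 2, group 17; Ba is in period 6, group 2.
Atomic radius shrinks across a period as nuclear charge pulls the same shell inward, and grows down a group as new shells are added.
These span different periods and groups, so the two trends combine.
B > F: B lies to the left of F in period 2, so the across-period effect alone puts B larger.
Be > B: both are in period 2; the period trend gives Be the larger value.
Ba > Be: Ba sits below Be in group 2, so the down-group effect alone puts Ba larger.
For reference (pm): Be 102, B 85, F 64, Ba 196.
So from largest to smallest: Ba > Be > B > F.

Ba > Be > B > F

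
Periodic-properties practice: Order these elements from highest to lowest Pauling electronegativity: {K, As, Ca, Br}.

Br, As, Ca, K

Electronegativity increases across a period and decreases down a group, tracking effective nuclear charge and atomic size.
All lie in period 4, so electronegativity increases left to right.
So from highest to lowest: Br > As > Ca > K.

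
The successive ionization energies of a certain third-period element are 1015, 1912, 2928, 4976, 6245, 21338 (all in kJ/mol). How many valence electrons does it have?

5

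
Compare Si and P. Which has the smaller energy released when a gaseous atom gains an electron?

P

Adding an electron releases more energy for atoms nearer the top right (short of the noble gases).
All lie in period 3; the across-period trend (electron affinity increases left to right) applies, with the exception below.
Note the exception: Si has a higher electron affinity than P, contrary to the simple trend — adding an electron to P's half-filled 3p³ is unfavourable, so Si (3p²) has the more exothermic EA.
Approximate values (kJ/mol): Si 134, P 72.
So P has the smaller energy released when a gaseous atom gains an electron (P < Si).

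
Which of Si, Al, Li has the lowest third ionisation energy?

After 2 electrons have been removed, what remains? Si²⁺ still has 2 valence electrons; Al²⁺ still has 1 valence electron; Li²⁺ is already 1 electron into the core.
Pulling an electron out of a noble-gas core costs far more than removing a remaining valence electron, so Li sits at the high end of IE_3.
Valence configurations: Si²⁺ [Ne]3s², Al²⁺ [Ne]3s¹.
The numbers (kJ/mol): Si 3232, Al 2745, Li 11815.
Putting it together, IE_3: Al < Si < Li.

Al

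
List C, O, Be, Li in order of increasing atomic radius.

O < C < Be < Li

Li is in period 2, group 1; Be is in period 2, group 2; C is in period 2, group 14; O is in period 2, group 16.
Atomic radius shrinks across a period as nuclear charge pulls the same shell inward, and grows down a group as new shells are added.
All lie in period 2, so atomic radius increases right to left.
So from smallest to largest: O < C < Be < Li.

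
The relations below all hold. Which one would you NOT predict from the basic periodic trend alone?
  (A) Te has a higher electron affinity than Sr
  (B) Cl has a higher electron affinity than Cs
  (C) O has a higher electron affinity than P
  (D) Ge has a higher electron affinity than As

(D)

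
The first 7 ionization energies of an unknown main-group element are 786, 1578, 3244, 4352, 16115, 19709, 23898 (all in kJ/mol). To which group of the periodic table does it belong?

Look for the largest jump between consecutive ionization energies: IE5/IE4 ≈ 3.7, far larger than any earlier ratio.
That jump marks the point where a core electron is being removed. So the atom has 4 valence electrons.
A main-group element with 4 valence electrons is in group 14.

Group 14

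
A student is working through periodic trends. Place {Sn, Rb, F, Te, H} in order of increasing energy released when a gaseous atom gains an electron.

H is in period 1, group 1; F is in period 2, group 17; Rb is in period 5, group 1; Sn is in period 5, group 14; Te is in period 5, group 16.
EA tends to increase across a period and decrease down a group, though the pattern is less regular than for IE or radius.
Here both period and group differ, so the two effects have to be weighed against each other.
H > Rb: they share group 1; the group trend gives H the larger value.
Sn > H: period and group pull opposite ways; the across-period shift dominates (107 vs 73 kJ/mol).
Te > Sn: both are in period 5; the period trend gives Te the larger value.
F > Te: relative to Te, both the across-period and down-group shifts push F's electron affinity up.
Tabulated electron affinity (kJ/mol): H 73, F 328, Rb 47, Sn 107, Te 190.
So from lowest to highest: Rb < H < Sn < Te < F.

Rb, H, Sn, Te, F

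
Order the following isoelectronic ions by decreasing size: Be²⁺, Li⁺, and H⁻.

H⁻ > Li⁺ > Be²⁺

All of these have 2 electrons, so size is governed by nuclear charge alone: the more protons, the stronger the pull on the same electron cloud, and the smaller the ion.
Nuclear charges: Be²⁺ (Z=4), Li⁺ (Z=3), H⁻ (Z=1).
Largest to smallest: H⁻ > Li⁺ > Be²⁺.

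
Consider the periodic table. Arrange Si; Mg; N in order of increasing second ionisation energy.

Mg, Si, N

After 1 electron has been removed, what remains? Si⁺ still has 3 valence electrons; Mg⁺ still has 1 valence electron; N⁺ still has 4 valence electrons.
All are still removing valence electrons, so compare the +1 ions as you would atoms: IE_2 generally rises across a period (higher Z_eff) and falls down a group (larger shell), subject to the usual subshell exceptions.
Valence configurations: Si⁺ [Ne]3s²3p¹, Mg⁺ [Ne]3s¹, N⁺ [He]2s²2p².
Tabulated IE_2 (kJ/mol): Si 1577, Mg 1451, N 2856.
Overall IE_2 order: Mg < Si < N.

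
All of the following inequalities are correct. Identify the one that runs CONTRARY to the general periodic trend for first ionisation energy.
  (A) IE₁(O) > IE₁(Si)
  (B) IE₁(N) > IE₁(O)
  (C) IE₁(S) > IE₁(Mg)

(B)

The general trend: first ionisation energy increases across a period and decreases down a group.
(A) O (period 2, group 16) vs Si (period 3, group 14): the stated order agrees with the simple trend.
(B) N (period 2, group 15) vs O (period 2, group 16): the stated order contradicts the simple trend.
(C) S (period 3, group 16) vs Mg (period 3, group 2): the stated order agrees with the simple trend.
The exception is (B): pairing an electron in O's 2p⁴ costs repulsion energy, so O ionizes more easily than half-filled N (2p³).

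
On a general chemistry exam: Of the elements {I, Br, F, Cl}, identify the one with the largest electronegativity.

F

F is in period 2, group 17; Cl is in period 3, group 17; Br is in period 4, group 17; I is in period 5, group 17.
Atoms toward the upper right of the periodic table pull bonding electrons most strongly.
All are in group 17, so electronegativity increases up the group.
The largest electronegativity among these belongs to F.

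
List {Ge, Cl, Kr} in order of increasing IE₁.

Cl is in period 3, group 17; Ge is in period 4, group 14; Kr is in period 4, group 18.
IE₁ increases left→right with effective nuclear charge and decreases top→bottom as the valence shell moves farther out.
These span different periods and groups, so the two trends combine.
Cl > Ge: both effects reinforce here, so Cl is clearly the higher of the two.
Kr > Cl: period and group pull opposite ways; the across-period shift dominates (1351 vs 1251 kJ/mol).
Approximate values (kJ/mol): Cl 1251, Ge 762, Kr 1351.
So from lowest to highest: Ge < Cl < Kr.

Ge < Cl < Kr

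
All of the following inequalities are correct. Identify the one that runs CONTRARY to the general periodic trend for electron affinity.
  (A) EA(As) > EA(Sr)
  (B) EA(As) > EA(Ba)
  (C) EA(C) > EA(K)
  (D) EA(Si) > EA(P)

(D)

The general trend: electron affinity increases across a period and decreases down a group.
(A) As (period 4, group 15) vs Sr (period 5, group 2): the stated order agrees with the simple trend.
(B) As (period 4, group 15) vs Ba (period 6, group 2): the stated order agrees with the simple trend.
(C) C (period 2, group 14) vs K (period 4, group 1): the stated order agrees with the simple trend.
(D) Si (period 3, group 14) vs P (period 3, group 15): the stated order contradicts the simple trend.
The exception is (D): adding an electron to P's half-filled 3p³ is unfavourable, so Si (3p²) has the more exothermic EA.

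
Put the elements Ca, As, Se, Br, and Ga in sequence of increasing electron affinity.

Ca < Ga < As < Se < Br

Ca is in period 4, group 2; Ga is in period 4, group 13; As is in period 4, group 15; Se is in period 4, group 16; Br is in period 4, group 17.
Electron affinity generally becomes more exothermic across a period toward the halogens and less exothermic down a group.
All lie in period 4, so electron affinity increases left to right.
So from lowest to highest: Ca < Ga < As < Se < Br.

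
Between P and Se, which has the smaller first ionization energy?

P is in period 3, group 15; Se is in period 4, group 16.
Removing the outermost electron gets harder across a period and easier down a group.
These sit on a diagonal, where the across-period and down-group effects partly cancel.
P > Se: period and group pull opposite ways; the down-group shift dominates (1012 vs 941 kJ/mol).
Approximate values (kJ/mol): P 1012, Se 941.
So Se has the smaller first ionization energy (Se < P).

Se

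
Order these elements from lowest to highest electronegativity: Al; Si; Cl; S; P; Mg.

Mg < Al < Si < P < S < Cl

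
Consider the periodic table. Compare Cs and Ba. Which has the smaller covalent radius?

Across a period the added protons contract the valence shell; down a group each new principal shell makes the atom larger.
All lie in period 6, so atomic radius increases right to left.
So Ba has the smaller covalent radius (Ba < Cs).

Ba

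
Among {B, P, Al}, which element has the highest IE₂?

B

Consider each +1 ion: B⁺ still has 2 valence electrons; P⁺ still has 4 valence electrons; Al⁺ still has 2 valence electrons.
All are still removing valence electrons, so compare the +1 ions as you would atoms: IE_2 generally rises across a period (higher Z_eff) and falls down a group (larger shell), subject to the usual subshell exceptions.
Valence configurations: B⁺ [He]2s², P⁺ [Ne]3s²3p², Al⁺ [Ne]3s².
Approximate IE_2 values (kJ/mol): B 2427, P 1907, Al 1817.
Hence IE_2: Al < P < B.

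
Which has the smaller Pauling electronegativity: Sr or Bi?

Sr

Electronegativity increases across a period and decreases down a group, tracking effective nuclear charge and atomic size.
These span different periods and groups, so the two trends combine.
Bi > Sr: the two effects oppose for this pair; the across-period effect wins (2.02 vs 0.95).
Approximate values (Pauling): Sr 0.95, Bi 2.02.
So Sr has the smaller Pauling electronegativity (Sr < Bi).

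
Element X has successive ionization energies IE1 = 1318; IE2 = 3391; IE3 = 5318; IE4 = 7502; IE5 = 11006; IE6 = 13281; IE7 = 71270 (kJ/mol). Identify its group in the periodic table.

Group 16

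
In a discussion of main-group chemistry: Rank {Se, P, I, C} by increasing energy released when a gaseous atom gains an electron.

P, C, Se, I

C is in period 2, group 14; P is in period 3, group 15; Se is in period 4, group 16; I is in period 5, group 17.
EA tends to increase across a period and decrease down a group, though the pattern is less regular than for IE or radius.
These sit on a diagonal, where the across-period and down-group effects partly cancel.
C > P: the two effects oppose for this pair; the down-group effect wins (122 vs 72 kJ/mol).
Se > C: period and group pull opposite ways; the across-period shift dominates (195 vs 122 kJ/mol).
I > Se: the two effects oppose for this pair; the across-period effect wins (295 vs 195 kJ/mol).
Approximate values (kJ/mol): C 122, P 72, Se 195, I 295.
So from lowest to highest: P < C < Se < I.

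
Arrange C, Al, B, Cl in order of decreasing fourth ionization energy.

B > Al > C > Cl

After 3 electrons have been removed, what remains? C³⁺ still has 1 valence electron; Al³⁺ is the bare [Ne] core; B³⁺ is the bare [He] core; Cl³⁺ still has 4 valence electrons.
Breaking into a closed-shell core is much more expensive than removing a leftover valence electron — Al and B have the largest IE_4 here.
Valence configurations: C³⁺ [He]2s¹, Cl³⁺ [Ne]3s²3p².
The numbers (kJ/mol): C 6223, Al 11577, B 25026, Cl 5159.
Hence IE_4: Cl < C < Al < B.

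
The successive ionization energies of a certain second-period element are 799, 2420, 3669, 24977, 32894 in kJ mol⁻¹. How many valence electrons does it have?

Look for the largest jump between consecutive ionization energies: IE4/IE3 ≈ 6.8, far larger than any earlier ratio.
That jump marks the point where a core electron is being removed. So the atom has 3 valence electrons.

3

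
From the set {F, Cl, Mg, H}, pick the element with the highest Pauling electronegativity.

Smaller atoms with higher effective nuclear charge are more electronegative.
Here both period and group differ, so the two effects have to be weighed against each other.
H > Mg: period and group pull opposite ways; the down-group shift dominates (2.20 vs 1.31).
Cl > H: the two effects oppose for this pair; the across-period effect wins (3.16 vs 2.20).
F > Cl: F sits above Cl in group 17, so the down-group effect alone puts F higher.
For reference (Pauling): H 2.20, F 3.98, Mg 1.31, Cl 3.16.
The highest Pauling electronegativity among these belongs to F.

F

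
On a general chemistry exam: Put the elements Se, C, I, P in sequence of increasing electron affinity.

EA tends to increase across a period and decrease down a group, though the pattern is less regular than for IE or radius.
A diagonal step moves right (one effect) and down (the opposite effect) at once.
C > P: period and group pull opposite ways; the down-group shift dominates (122 vs 72 kJ/mol).
Se > C: period and group pull opposite ways; the across-period shift dominates (195 vs 122 kJ/mol).
I > Se: the two effects oppose for this pair; the across-period effect wins (295 vs 195 kJ/mol).
Tabulated electron affinity (kJ/mol): C 122, P 72, Se 195, I 295.
So from lowest to highest: P < C < Se < I.

P, C, Se, I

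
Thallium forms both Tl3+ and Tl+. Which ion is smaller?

Tl3+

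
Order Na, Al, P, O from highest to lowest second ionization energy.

After 1 electron has been removed, what remains? Na⁺ is the bare [Ne] core; Al⁺ still has 2 valence electrons; P⁺ still has 4 valence electrons; O⁺ still has 5 valence electrons.
Breaking into a closed-shell core is much more expensive than removing a leftover valence electron — Na has the largest IE_2 here.
Valence configurations: Al⁺ [Ne]3s², P⁺ [Ne]3s²3p², O⁺ [He]2s²2p³.
Approximate IE_2 values (kJ/mol): Na 4562, Al 1817, P 1907, O 3388.
So the second ionization energies run Al < P < O < Na.

Na > O > P > Al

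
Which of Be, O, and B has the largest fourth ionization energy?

After 3 electrons have been removed, what remains? Be³⁺ is already 1 electron into the core; O³⁺ still has 3 valence electrons; B³⁺ is the bare [He] core.
Breaking into a closed-shell core is much more expensive than removing a leftover valence electron — Be and B have the largest IE_4 here.
Approximate IE_4 values (kJ/mol): Be 21007, O 7469, B 25026.
Overall IE_4 order: O < Be < B.

B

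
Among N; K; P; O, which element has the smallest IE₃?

After 2 electrons have been removed, what remains? N²⁺ still has 3 valence electrons; K²⁺ is already 1 electron into the core; P²⁺ still has 3 valence electrons; O²⁺ still has 4 valence electrons.
Usually core removal costs more than valence removal, but here the competition is close: a tightly held n=2 valence electron can cost more to remove than an n=3 core electron, so the actual values have to decide it.
Valence configurations: N²⁺ [He]2s²2p¹, P²⁺ [Ne]3s²3p¹, O²⁺ [He]2s²2p².
Tabulated IE_3 (kJ/mol): N 4578, K 4420, P 2914, O 5300.
Putting it together, IE_3: P < K < N < O.

P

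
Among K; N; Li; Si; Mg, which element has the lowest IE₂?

Mg

The second ionization energy removes an electron from the +1 ion. For each element: K⁺ is the bare [Ar] core; N⁺ still has 4 valence electrons; Li⁺ is the bare [He] core; Si⁺ still has 3 valence electrons; Mg⁺ still has 1 valence electron.
Breaking into a closed-shell core is much more expensive than removing a leftover valence electron — K and Li have the largest IE_2 here.
Valence configurations: N⁺ [He]2s²2p², Si⁺ [Ne]3s²3p¹, Mg⁺ [Ne]3s¹.
The numbers (kJ/mol): K 3052, N 2856, Li 7298, Si 1577, Mg 1451.
Putting it together, IE_2: Mg < Si < N < K < Li.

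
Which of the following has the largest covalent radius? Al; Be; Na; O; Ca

Ca

Be is in period 2, group 2; O is in period 2, group 16; Na is in period 3, group 1; Al is in period 3, group 13; Ca is in period 4, group 2.
Radius decreases left→right (rising Z_eff, same n) and increases top→bottom (higher n).
Neither a single period nor a single group — weigh both effects.
Be > O: both are in period 2; the period trend gives Be the larger value.
Al > Be: the two effects oppose for this pair; the down-group effect wins (126 vs 102 pm).
Na > Al: Na lies to the left of Al in period 3, so the across-period effect alone puts Na larger.
Ca > Na: the two effects oppose for this pair; the down-group effect wins (171 vs 155 pm).
For reference (pm): Be 102, O 63, Na 155, Al 126, Ca 171.
The largest covalent radius among these belongs to Ca.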